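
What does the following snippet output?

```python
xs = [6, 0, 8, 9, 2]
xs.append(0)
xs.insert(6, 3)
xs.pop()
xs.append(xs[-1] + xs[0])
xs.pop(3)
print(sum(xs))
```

22

append 0 → [6, 0, 8, 9, 2, 0]
insert 3 at 6 → [6, 0, 8, 9, 2, 0, 3]
pop() removes 3 → [6, 0, 8, 9, 2, 0]
append xs[-1]+xs[0] = 0+6 = 6 → [6, 0, 8, 9, 2, 0, 6]
pop(3) removes 9 → [6, 0, 8, 2, 0, 6]
sum = 22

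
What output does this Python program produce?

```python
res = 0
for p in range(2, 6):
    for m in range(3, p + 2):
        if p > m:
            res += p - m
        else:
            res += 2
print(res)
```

18

p=2,m=3: not 2>3, res = 0+2 = 2
p=3,m=3: not 3>3, res = 2+2 = 4
p=3,m=4: not 3>4, res = 4+2 = 6
p=4,m=3: 4>3, res = 6+1 = 7
p=4,m=4: not 4>4, res = 7+2 = 9
p=4,m=5: not 4>5, res = 9+2 = 11
p=5,m=3: 5>3, res = 11+2 = 13
p=5,m=4: 5>4, res = 13+1 = 14
p=5,m=5: not 5>5, res = 14+2 = 16
p=5,m=6: not 5>6, res = 16+2 = 18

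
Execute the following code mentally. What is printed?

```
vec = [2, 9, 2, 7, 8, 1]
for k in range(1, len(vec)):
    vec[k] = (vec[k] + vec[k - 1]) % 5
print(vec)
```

[2, 1, 3, 0, 3, 4]

k=1: vec[1] = (9+2)%5 = 1 → [2, 1, 2, 7, 8, 1]
k=2: vec[2] = (2+1)%5 = 3 → [2, 1, 3, 7, 8, 1]
k=3: vec[3] = (7+3)%5 = 0 → [2, 1, 3, 0, 8, 1]
k=4: vec[4] = (8+0)%5 = 3 → [2, 1, 3, 0, 3, 1]
k=5: vec[5] = (1+3)%5 = 4 → [2, 1, 3, 0, 3, 4]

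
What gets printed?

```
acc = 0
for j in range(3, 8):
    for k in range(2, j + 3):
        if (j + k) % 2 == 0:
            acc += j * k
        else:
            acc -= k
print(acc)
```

374

j=3,k=2: odd sum, acc = 0-2 = -2
j=3,k=3: even sum, acc = (-2)+9 = 7
j=3,k=4: odd sum, acc = 7-4 = 3
j=3,k=5: even sum, acc = 3+15 = 18
j=4,k=2: even sum, acc = 18+8 = 26
j=4,k=3: odd sum, acc = 26-3 = 23
j=4,k=4: even sum, acc = 23+16 = 39
j=4,k=5: odd sum, acc = 39-5 = 34
j=4,k=6: even sum, acc = 34+24 = 58
j=5,k=2: odd sum, acc = 58-2 = 56
j=5,k=3: even sum, acc = 56+15 = 71
j=5,k=4: odd sum, acc = 71-4 = 67
j=5,k=5: even sum, acc = 67+25 = 92
j=5,k=6: odd sum, acc = 92-6 = 86
j=5,k=7: even sum, acc = 86+35 = 121
j=6,k=2: even sum, acc = 121+12 = 133
j=6,k=3: odd sum, acc = 133-3 = 130
j=6,k=4: even sum, acc = 130+24 = 154
j=6,k=5: odd sum, acc = 154-5 = 149
j=6,k=6: even sum, acc = 149+36 = 185
j=6,k=7: odd sum, acc = 185-7 = 178
j=6,k=8: even sum, acc = 178+48 = 226
j=7,k=2: odd sum, acc = 226-2 = 224
j=7,k=3: even sum, acc = 224+21 = 245
j=7,k=4: odd sum, acc = 245-4 = 241
j=7,k=5: even sum, acc = 241+35 = 276
j=7,k=6: odd sum, acc = 276-6 = 270
j=7,k=7: even sum, acc = 270+49 = 319
j=7,k=8: odd sum, acc = 319-8 = 311
j=7,k=9: even sum, acc = 311+63 = 374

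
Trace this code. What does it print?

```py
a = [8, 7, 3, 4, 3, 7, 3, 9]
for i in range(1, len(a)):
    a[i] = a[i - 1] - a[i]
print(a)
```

i=1: a[1] = 8-7 = 1 → [8, 1, 3, 4, 3, 7, 3, 9]
i=2: a[2] = 1-3 = -2 → [8, 1, -2, 4, 3, 7, 3, 9]
i=3: a[3] = (-2)-4 = -6 → [8, 1, -2, -6, 3, 7, 3, 9]
i=4: a[4] = (-6)-3 = -9 → [8, 1, -2, -6, -9, 7, 3, 9]
i=5: a[5] = (-9)-7 = -16 → [8, 1, -2, -6, -9, -16, 3, 9]
i=6: a[6] = (-16)-3 = -19 → [8, 1, -2, -6, -9, -16, -19, 9]
i=7: a[7] = (-19)-9 = -28 → [8, 1, -2, -6, -9, -16, -19, -28]

[8, 1, -2, -6, -9, -16, -19, -28]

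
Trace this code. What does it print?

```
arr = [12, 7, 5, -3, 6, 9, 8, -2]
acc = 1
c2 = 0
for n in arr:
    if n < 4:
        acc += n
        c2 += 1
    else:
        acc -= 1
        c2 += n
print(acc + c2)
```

n=12: not <4, acc = 1-1 = 0; c2=12
n=7: not <4, acc = 0-1 = -1; c2=19
n=5: not <4, acc = (-1)-1 = -2; c2=24
n=-3: <4, acc = (-2)+(-3) = -5; c2=25
n=6: not <4, acc = (-5)-1 = -6; c2=31
n=9: not <4, acc = (-6)-1 = -7; c2=40
n=8: not <4, acc = (-7)-1 = -8; c2=48
n=-2: <4, acc = (-8)+(-2) = -10; c2=49
acc+c2 = (-10)+49 = 39

39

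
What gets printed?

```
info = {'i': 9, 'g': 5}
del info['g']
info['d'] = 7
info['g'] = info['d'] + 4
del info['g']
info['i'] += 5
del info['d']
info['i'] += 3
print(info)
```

del 'g' → {'i': 9}
info['d'] = 7 → {'i': 9, 'd': 7}
info['g'] = info['d']+4 = 11 → {'i': 9, 'd': 7, 'g': 11}
del 'g' → {'i': 9, 'd': 7}
info['i'] = 9+5 = 14 → {'i': 14, 'd': 7}
del 'd' → {'i': 14}
info['i'] = 14+3 = 17 → {'i': 17}

{'i': 17}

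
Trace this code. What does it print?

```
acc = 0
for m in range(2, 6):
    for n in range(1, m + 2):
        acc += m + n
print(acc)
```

120

m=2,n=1: acc = 0+3 = 3
m=2,n=2: acc = 3+4 = 7
m=2,n=3: acc = 7+5 = 12
m=3,n=1: acc = 12+4 = 16
m=3,n=2: acc = 16+5 = 21
m=3,n=3: acc = 21+6 = 27
m=3,n=4: acc = 27+7 = 34
m=4,n=1: acc = 34+5 = 39
m=4,n=2: acc = 39+6 = 45
m=4,n=3: acc = 45+7 = 52
m=4,n=4: acc = 52+8 = 60
m=4,n=5: acc = 60+9 = 69
m=5,n=1: acc = 69+6 = 75
m=5,n=2: acc = 75+7 = 82
m=5,n=3: acc = 82+8 = 90
m=5,n=4: acc = 90+9 = 99
m=5,n=5: acc = 99+10 = 109
m=5,n=6: acc = 109+11 = 120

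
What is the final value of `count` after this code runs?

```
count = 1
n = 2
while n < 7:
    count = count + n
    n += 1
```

n=2: count = 1+2 = 3
n=3: count = 3+3 = 6
n=4: count = 6+4 = 10
n=5: count = 10+5 = 15
n=6: count = 15+6 = 21

21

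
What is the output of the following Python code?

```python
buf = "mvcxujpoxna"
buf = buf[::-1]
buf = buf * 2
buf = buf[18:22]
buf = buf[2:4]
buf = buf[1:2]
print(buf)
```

m

reverse → 'anxopjuxcvm'
repeat ×2 → 'anxopjuxcvmanxopjuxcvm'
slice [18:22] → 'xcvm'
slice [2:4] → 'vm'
slice [1:2] → 'm'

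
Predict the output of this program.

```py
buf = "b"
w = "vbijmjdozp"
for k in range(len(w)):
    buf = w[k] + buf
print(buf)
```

k=0: prepend 'v' → 'vb'
k=1: prepend 'b' → 'bvb'
k=2: prepend 'i' → 'ibvb'
k=3: prepend 'j' → 'jibvb'
k=4: prepend 'm' → 'mjibvb'
k=5: prepend 'j' → 'jmjibvb'
k=6: prepend 'd' → 'djmjibvb'
k=7: prepend 'o' → 'odjmjibvb'
k=8: prepend 'z' → 'zodjmjibvb'
k=9: prepend 'p' → 'pzodjmjibvb'

pzodjmjibvb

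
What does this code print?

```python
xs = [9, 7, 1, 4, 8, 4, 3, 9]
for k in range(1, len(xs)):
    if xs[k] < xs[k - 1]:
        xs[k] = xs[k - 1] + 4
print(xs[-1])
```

k=1: 7<9, xs[1] = 9+4 = 13 → [9, 13, 1, 4, 8, 4, 3, 9]
k=2: 1<13, xs[2] = 13+4 = 17 → [9, 13, 17, 4, 8, 4, 3, 9]
k=3: 4<17, xs[3] = 17+4 = 21 → [9, 13, 17, 21, 8, 4, 3, 9]
k=4: 8<21, xs[4] = 21+4 = 25 → [9, 13, 17, 21, 25, 4, 3, 9]
k=5: 4<25, xs[5] = 25+4 = 29 → [9, 13, 17, 21, 25, 29, 3, 9]
k=6: 3<29, xs[6] = 29+4 = 33 → [9, 13, 17, 21, 25, 29, 33, 9]
k=7: 9<33, xs[7] = 33+4 = 37 → [9, 13, 17, 21, 25, 29, 33, 37]

37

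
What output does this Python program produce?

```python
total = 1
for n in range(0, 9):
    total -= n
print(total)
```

-35

n=0: total = 1-0 = 1
n=1: total = 1-1 = 0
n=2: total = 0-2 = -2
n=3: total = (-2)-3 = -5
n=4: total = (-5)-4 = -9
n=5: total = (-9)-5 = -14
n=6: total = (-14)-6 = -20
n=7: total = (-20)-7 = -27
n=8: total = (-27)-8 = -35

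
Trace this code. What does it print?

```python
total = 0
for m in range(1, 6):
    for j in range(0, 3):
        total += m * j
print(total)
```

m=1,j=0: total = 0+0 = 0
m=1,j=1: total = 0+1 = 1
m=1,j=2: total = 1+2 = 3
m=2,j=0: total = 3+0 = 3
m=2,j=1: total = 3+2 = 5
m=2,j=2: total = 5+4 = 9
m=3,j=0: total = 9+0 = 9
m=3,j=1: total = 9+3 = 12
m=3,j=2: total = 12+6 = 18
m=4,j=0: total = 18+0 = 18
m=4,j=1: total = 18+4 = 22
m=4,j=2: total = 22+8 = 30
m=5,j=0: total = 30+0 = 30
m=5,j=1: total = 30+5 = 35
m=5,j=2: total = 35+10 = 45

45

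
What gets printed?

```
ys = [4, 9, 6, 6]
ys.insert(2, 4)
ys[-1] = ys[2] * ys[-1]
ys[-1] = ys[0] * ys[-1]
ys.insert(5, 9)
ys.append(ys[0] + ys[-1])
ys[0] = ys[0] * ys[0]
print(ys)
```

insert 4 at 2 → [4, 9, 4, 6, 6]
ys[-1] = ys[2]*ys[-1] = 4*6 = 24 → [4, 9, 4, 6, 24]
ys[-1] = ys[0]*ys[-1] = 4*24 = 96 → [4, 9, 4, 6, 96]
insert 9 at 5 → [4, 9, 4, 6, 96, 9]
append ys[0]+ys[-1] = 4+9 = 13 → [4, 9, 4, 6, 96, 9, 13]
ys[0] = ys[0]*ys[0] = 4*4 = 16 → [16, 9, 4, 6, 96, 9, 13]

[16, 9, 4, 6, 96, 9, 13]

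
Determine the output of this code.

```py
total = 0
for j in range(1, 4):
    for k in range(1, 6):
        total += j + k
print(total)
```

75

j=1,k=1: total = 0+2 = 2
j=1,k=2: total = 2+3 = 5
j=1,k=3: total = 5+4 = 9
j=1,k=4: total = 9+5 = 14
j=1,k=5: total = 14+6 = 20
j=2,k=1: total = 20+3 = 23
j=2,k=2: total = 23+4 = 27
j=2,k=3: total = 27+5 = 32
j=2,k=4: total = 32+6 = 38
j=2,k=5: total = 38+7 = 45
j=3,k=1: total = 45+4 = 49
j=3,k=2: total = 49+5 = 54
j=3,k=3: total = 54+6 = 60
j=3,k=4: total = 60+7 = 67
j=3,k=5: total = 67+8 = 75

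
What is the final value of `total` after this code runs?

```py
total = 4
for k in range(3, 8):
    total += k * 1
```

29

k=3: total = 4+3*1 = 7
k=4: total = 7+4*1 = 11
k=5: total = 11+5*1 = 16
k=6: total = 16+6*1 = 22
k=7: total = 22+7*1 = 29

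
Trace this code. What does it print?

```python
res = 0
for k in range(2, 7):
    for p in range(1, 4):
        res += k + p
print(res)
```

90

k=2,p=1: res = 0+3 = 3
k=2,p=2: res = 3+4 = 7
k=2,p=3: res = 7+5 = 12
k=3,p=1: res = 12+4 = 16
k=3,p=2: res = 16+5 = 21
k=3,p=3: res = 21+6 = 27
k=4,p=1: res = 27+5 = 32
k=4,p=2: res = 32+6 = 38
k=4,p=3: res = 38+7 = 45
k=5,p=1: res = 45+6 = 51
k=5,p=2: res = 51+7 = 58
k=5,p=3: res = 58+8 = 66
k=6,p=1: res = 66+7 = 73
k=6,p=2: res = 73+8 = 81
k=6,p=3: res = 81+9 = 90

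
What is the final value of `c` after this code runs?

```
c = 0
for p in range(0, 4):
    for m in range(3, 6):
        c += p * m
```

p=0,m=3: c = 0+0 = 0
p=0,m=4: c = 0+0 = 0
p=0,m=5: c = 0+0 = 0
p=1,m=3: c = 0+3 = 3
p=1,m=4: c = 3+4 = 7
p=1,m=5: c = 7+5 = 12
p=2,m=3: c = 12+6 = 18
p=2,m=4: c = 18+8 = 26
p=2,m=5: c = 26+10 = 36
p=3,m=3: c = 36+9 = 45
p=3,m=4: c = 45+12 = 57
p=3,m=5: c = 57+15 = 72

72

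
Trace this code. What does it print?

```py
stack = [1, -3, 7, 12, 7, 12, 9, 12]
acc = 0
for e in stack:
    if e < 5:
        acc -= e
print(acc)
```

e=1: <5, acc = 0-1 = -1
e=-3: <5, acc = (-1)-(-3) = 2
e=7: not <5
e=12: not <5
e=7: not <5
e=12: not <5
e=9: not <5
e=12: not <5

2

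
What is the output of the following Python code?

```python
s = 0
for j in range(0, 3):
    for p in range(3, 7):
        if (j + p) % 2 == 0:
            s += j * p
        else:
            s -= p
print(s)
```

2

j=0,p=3: odd sum, s = 0-3 = -3
j=0,p=4: even sum, s = (-3)+0 = -3
j=0,p=5: odd sum, s = (-3)-5 = -8
j=0,p=6: even sum, s = (-8)+0 = -8
j=1,p=3: even sum, s = (-8)+3 = -5
j=1,p=4: odd sum, s = (-5)-4 = -9
j=1,p=5: even sum, s = (-9)+5 = -4
j=1,p=6: odd sum, s = (-4)-6 = -10
j=2,p=3: odd sum, s = (-10)-3 = -13
j=2,p=4: even sum, s = (-13)+8 = -5
j=2,p=5: odd sum, s = (-5)-5 = -10
j=2,p=6: even sum, s = (-10)+12 = 2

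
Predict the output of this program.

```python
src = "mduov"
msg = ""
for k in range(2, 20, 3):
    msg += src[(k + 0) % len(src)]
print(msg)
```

k=2: add src[2]='u' → 'u'
k=5: add src[0]='m' → 'um'
k=8: add src[3]='o' → 'umo'
k=11: add src[1]='d' → 'umod'
k=14: add src[4]='v' → 'umodv'
k=17: add src[2]='u' → 'umodvu'

umodvu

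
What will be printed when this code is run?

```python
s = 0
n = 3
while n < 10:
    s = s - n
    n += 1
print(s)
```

-42

n=3: s = 0-3 = -3
n=4: s = (-3)-4 = -7
n=5: s = (-7)-5 = -12
n=6: s = (-12)-6 = -18
n=7: s = (-18)-7 = -25
n=8: s = (-25)-8 = -33
n=9: s = (-33)-9 = -42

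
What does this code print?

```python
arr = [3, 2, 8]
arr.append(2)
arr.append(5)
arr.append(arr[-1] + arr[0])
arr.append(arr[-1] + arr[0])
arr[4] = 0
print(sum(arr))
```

34

append 2 → [3, 2, 8, 2]
append 5 → [3, 2, 8, 2, 5]
append arr[-1]+arr[0] = 5+3 = 8 → [3, 2, 8, 2, 5, 8]
append arr[-1]+arr[0] = 8+3 = 11 → [3, 2, 8, 2, 5, 8, 11]
arr[4] = 0 → [3, 2, 8, 2, 0, 8, 11]
sum = 34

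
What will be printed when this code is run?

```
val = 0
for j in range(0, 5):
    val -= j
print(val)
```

-10

j=0: val = 0-0 = 0
j=1: val = 0-1 = -1
j=2: val = (-1)-2 = -3
j=3: val = (-3)-3 = -6
j=4: val = (-6)-4 = -10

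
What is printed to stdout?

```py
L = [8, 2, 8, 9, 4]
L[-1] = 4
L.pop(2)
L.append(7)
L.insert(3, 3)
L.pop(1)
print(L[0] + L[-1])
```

15

L[-1] = 4 → [8, 2, 8, 9, 4]
pop(2) removes 8 → [8, 2, 9, 4]
append 7 → [8, 2, 9, 4, 7]
insert 3 at 3 → [8, 2, 9, 3, 4, 7]
pop(1) removes 2 → [8, 9, 3, 4, 7]
L[0]+L[-1] = 8+7 = 15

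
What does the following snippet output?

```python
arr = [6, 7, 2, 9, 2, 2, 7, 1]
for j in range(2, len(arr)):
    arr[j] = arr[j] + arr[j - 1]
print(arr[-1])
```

j=2: arr[2] = 2+7 = 9 → [6, 7, 9, 9, 2, 2, 7, 1]
j=3: arr[3] = 9+9 = 18 → [6, 7, 9, 18, 2, 2, 7, 1]
j=4: arr[4] = 2+18 = 20 → [6, 7, 9, 18, 20, 2, 7, 1]
j=5: arr[5] = 2+20 = 22 → [6, 7, 9, 18, 20, 22, 7, 1]
j=6: arr[6] = 7+22 = 29 → [6, 7, 9, 18, 20, 22, 29, 1]
j=7: arr[7] = 1+29 = 30 → [6, 7, 9, 18, 20, 22, 29, 30]

30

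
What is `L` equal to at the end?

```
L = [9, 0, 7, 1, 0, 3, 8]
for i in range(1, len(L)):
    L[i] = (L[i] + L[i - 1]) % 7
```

[9, 2, 2, 3, 3, 6, 0]

i=1: L[1] = (0+9)%7 = 2 → [9, 2, 7, 1, 0, 3, 8]
i=2: L[2] = (7+2)%7 = 2 → [9, 2, 2, 1, 0, 3, 8]
i=3: L[3] = (1+2)%7 = 3 → [9, 2, 2, 3, 0, 3, 8]
i=4: L[4] = (0+3)%7 = 3 → [9, 2, 2, 3, 3, 3, 8]
i=5: L[5] = (3+3)%7 = 6 → [9, 2, 2, 3, 3, 6, 8]
i=6: L[6] = (8+6)%7 = 0 → [9, 2, 2, 3, 3, 6, 0]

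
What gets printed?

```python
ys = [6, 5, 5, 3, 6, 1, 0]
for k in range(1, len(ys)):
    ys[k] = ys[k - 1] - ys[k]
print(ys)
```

k=1: ys[1] = 6-5 = 1 → [6, 1, 5, 3, 6, 1, 0]
k=2: ys[2] = 1-5 = -4 → [6, 1, -4, 3, 6, 1, 0]
k=3: ys[3] = (-4)-3 = -7 → [6, 1, -4, -7, 6, 1, 0]
k=4: ys[4] = (-7)-6 = -13 → [6, 1, -4, -7, -13, 1, 0]
k=5: ys[5] = (-13)-1 = -14 → [6, 1, -4, -7, -13, -14, 0]
k=6: ys[6] = (-14)-0 = -14 → [6, 1, -4, -7, -13, -14, -14]

[6, 1, -4, -7, -13, -14, -14]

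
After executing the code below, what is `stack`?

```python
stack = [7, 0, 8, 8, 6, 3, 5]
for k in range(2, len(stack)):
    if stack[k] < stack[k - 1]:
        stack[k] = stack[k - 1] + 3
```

[7, 0, 8, 8, 11, 14, 17]

k=2: 8>=0, unchanged → [7, 0, 8, 8, 6, 3, 5]
k=3: 8>=8, unchanged → [7, 0, 8, 8, 6, 3, 5]
k=4: 6<8, stack[4] = 8+3 = 11 → [7, 0, 8, 8, 11, 3, 5]
k=5: 3<11, stack[5] = 11+3 = 14 → [7, 0, 8, 8, 11, 14, 5]
k=6: 5<14, stack[6] = 14+3 = 17 → [7, 0, 8, 8, 11, 14, 17]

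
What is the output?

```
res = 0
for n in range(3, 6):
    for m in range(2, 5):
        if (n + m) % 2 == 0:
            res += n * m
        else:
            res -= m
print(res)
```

n=3,m=2: odd sum, res = 0-2 = -2
n=3,m=3: even sum, res = (-2)+9 = 7
n=3,m=4: odd sum, res = 7-4 = 3
n=4,m=2: even sum, res = 3+8 = 11
n=4,m=3: odd sum, res = 11-3 = 8
n=4,m=4: even sum, res = 8+16 = 24
n=5,m=2: odd sum, res = 24-2 = 22
n=5,m=3: even sum, res = 22+15 = 37
n=5,m=4: odd sum, res = 37-4 = 33

33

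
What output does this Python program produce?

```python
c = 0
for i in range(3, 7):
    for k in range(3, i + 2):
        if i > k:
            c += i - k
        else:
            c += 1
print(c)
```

i=3,k=3: not 3>3, c = 0+1 = 1
i=3,k=4: not 3>4, c = 1+1 = 2
i=4,k=3: 4>3, c = 2+1 = 3
i=4,k=4: not 4>4, c = 3+1 = 4
i=4,k=5: not 4>5, c = 4+1 = 5
i=5,k=3: 5>3, c = 5+2 = 7
i=5,k=4: 5>4, c = 7+1 = 8
i=5,k=5: not 5>5, c = 8+1 = 9
i=5,k=6: not 5>6, c = 9+1 = 10
i=6,k=3: 6>3, c = 10+3 = 13
i=6,k=4: 6>4, c = 13+2 = 15
i=6,k=5: 6>5, c = 15+1 = 16
i=6,k=6: not 6>6, c = 16+1 = 17
i=6,k=7: not 6>7, c = 17+1 = 18

18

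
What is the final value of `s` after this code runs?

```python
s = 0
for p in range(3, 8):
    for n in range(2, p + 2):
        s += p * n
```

590

p=3,n=2: s = 0+6 = 6
p=3,n=3: s = 6+9 = 15
p=3,n=4: s = 15+12 = 27
p=4,n=2: s = 27+8 = 35
p=4,n=3: s = 35+12 = 47
p=4,n=4: s = 47+16 = 63
p=4,n=5: s = 63+20 = 83
p=5,n=2: s = 83+10 = 93
p=5,n=3: s = 93+15 = 108
p=5,n=4: s = 108+20 = 128
p=5,n=5: s = 128+25 = 153
p=5,n=6: s = 153+30 = 183
p=6,n=2: s = 183+12 = 195
p=6,n=3: s = 195+18 = 213
p=6,n=4: s = 213+24 = 237
p=6,n=5: s = 237+30 = 267
p=6,n=6: s = 267+36 = 303
p=6,n=7: s = 303+42 = 345
p=7,n=2: s = 345+14 = 359
p=7,n=3: s = 359+21 = 380
p=7,n=4: s = 380+28 = 408
p=7,n=5: s = 408+35 = 443
p=7,n=6: s = 443+42 = 485
p=7,n=7: s = 485+49 = 534
p=7,n=8: s = 534+56 = 590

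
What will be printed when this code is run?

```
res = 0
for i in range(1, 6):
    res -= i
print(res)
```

i=1: res = 0-1 = -1
i=2: res = (-1)-2 = -3
i=3: res = (-3)-3 = -6
i=4: res = (-6)-4 = -10
i=5: res = (-10)-5 = -15

-15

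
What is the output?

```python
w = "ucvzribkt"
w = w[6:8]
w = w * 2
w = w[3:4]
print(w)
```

slice [6:8] → 'bk'
repeat ×2 → 'bkbk'
slice [3:4] → 'k'

k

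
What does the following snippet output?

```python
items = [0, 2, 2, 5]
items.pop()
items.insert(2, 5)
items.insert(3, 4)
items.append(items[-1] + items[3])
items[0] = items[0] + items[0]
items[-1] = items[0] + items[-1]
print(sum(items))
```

19

pop() removes 5 → [0, 2, 2]
insert 5 at 2 → [0, 2, 5, 2]
insert 4 at 3 → [0, 2, 5, 4, 2]
append items[-1]+items[3] = 2+4 = 6 → [0, 2, 5, 4, 2, 6]
items[0] = items[0]+items[0] = 0+0 = 0 → [0, 2, 5, 4, 2, 6]
items[-1] = items[0]+items[-1] = 0+6 = 6 → [0, 2, 5, 4, 2, 6]
sum = 19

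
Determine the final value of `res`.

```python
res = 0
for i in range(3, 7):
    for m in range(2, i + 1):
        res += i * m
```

241

i=3,m=2: res = 0+6 = 6
i=3,m=3: res = 6+9 = 15
i=4,m=2: res = 15+8 = 23
i=4,m=3: res = 23+12 = 35
i=4,m=4: res = 35+16 = 51
i=5,m=2: res = 51+10 = 61
i=5,m=3: res = 61+15 = 76
i=5,m=4: res = 76+20 = 96
i=5,m=5: res = 96+25 = 121
i=6,m=2: res = 121+12 = 133
i=6,m=3: res = 133+18 = 151
i=6,m=4: res = 151+24 = 175
i=6,m=5: res = 175+30 = 205
i=6,m=6: res = 205+36 = 241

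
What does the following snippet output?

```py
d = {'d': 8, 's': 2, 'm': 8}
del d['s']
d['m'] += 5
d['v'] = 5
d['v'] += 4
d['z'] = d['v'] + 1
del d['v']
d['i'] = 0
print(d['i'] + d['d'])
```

del 's' → {'d': 8, 'm': 8}
d['m'] = 8+5 = 13 → {'d': 8, 'm': 13}
d['v'] = 5 → {'d': 8, 'm': 13, 'v': 5}
d['v'] = 5+4 = 9 → {'d': 8, 'm': 13, 'v': 9}
d['z'] = d['v']+1 = 10 → {'d': 8, 'm': 13, 'v': 9, 'z': 10}
del 'v' → {'d': 8, 'm': 13, 'z': 10}
d['i'] = 0 → {'d': 8, 'm': 13, 'z': 10, 'i': 0}
d['i']+d['d'] = 0+8 = 8

8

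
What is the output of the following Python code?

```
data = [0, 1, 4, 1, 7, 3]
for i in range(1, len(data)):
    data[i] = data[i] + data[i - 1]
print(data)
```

[0, 1, 5, 6, 13, 16]

i=1: data[1] = 1+0 = 1 → [0, 1, 4, 1, 7, 3]
i=2: data[2] = 4+1 = 5 → [0, 1, 5, 1, 7, 3]
i=3: data[3] = 1+5 = 6 → [0, 1, 5, 6, 7, 3]
i=4: data[4] = 7+6 = 13 → [0, 1, 5, 6, 13, 3]
i=5: data[5] = 3+13 = 16 → [0, 1, 5, 6, 13, 16]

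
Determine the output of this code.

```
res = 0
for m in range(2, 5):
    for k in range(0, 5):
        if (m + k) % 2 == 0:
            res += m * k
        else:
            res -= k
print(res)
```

m=2,k=0: even sum, res = 0+0 = 0
m=2,k=1: odd sum, res = 0-1 = -1
m=2,k=2: even sum, res = (-1)+4 = 3
m=2,k=3: odd sum, res = 3-3 = 0
m=2,k=4: even sum, res = 0+8 = 8
m=3,k=0: odd sum, res = 8-0 = 8
m=3,k=1: even sum, res = 8+3 = 11
m=3,k=2: odd sum, res = 11-2 = 9
m=3,k=3: even sum, res = 9+9 = 18
m=3,k=4: odd sum, res = 18-4 = 14
m=4,k=0: even sum, res = 14+0 = 14
m=4,k=1: odd sum, res = 14-1 = 13
m=4,k=2: even sum, res = 13+8 = 21
m=4,k=3: odd sum, res = 21-3 = 18
m=4,k=4: even sum, res = 18+16 = 34

34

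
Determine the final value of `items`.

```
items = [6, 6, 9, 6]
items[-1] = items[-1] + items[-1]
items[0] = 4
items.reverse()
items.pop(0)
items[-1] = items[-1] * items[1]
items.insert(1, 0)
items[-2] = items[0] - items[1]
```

[9, 0, 9, 24]

items[-1] = items[-1]+items[-1] = 6+6 = 12 → [6, 6, 9, 12]
items[0] = 4 → [4, 6, 9, 12]
reverse → [12, 9, 6, 4]
pop(0) removes 12 → [9, 6, 4]
items[-1] = items[-1]*items[1] = 4*6 = 24 → [9, 6, 24]
insert 0 at 1 → [9, 0, 6, 24]
items[-2] = items[0]-items[1] = 9-0 = 9 → [9, 0, 9, 24]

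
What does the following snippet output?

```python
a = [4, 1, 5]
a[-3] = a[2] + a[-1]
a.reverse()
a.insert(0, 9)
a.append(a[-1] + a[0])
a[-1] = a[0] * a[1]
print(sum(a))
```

a[-3] = a[2]+a[-1] = 5+5 = 10 → [10, 1, 5]
reverse → [5, 1, 10]
insert 9 at 0 → [9, 5, 1, 10]
append a[-1]+a[0] = 10+9 = 19 → [9, 5, 1, 10, 19]
a[-1] = a[0]*a[1] = 9*5 = 45 → [9, 5, 1, 10, 45]
sum = 70

70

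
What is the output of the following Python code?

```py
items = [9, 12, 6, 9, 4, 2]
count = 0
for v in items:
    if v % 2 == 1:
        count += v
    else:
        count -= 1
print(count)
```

14

v=9: odd, count = 0+9 = 9
v=12: not odd, count = 9-1 = 8
v=6: not odd, count = 8-1 = 7
v=9: odd, count = 7+9 = 16
v=4: not odd, count = 16-1 = 15
v=2: not odd, count = 15-1 = 14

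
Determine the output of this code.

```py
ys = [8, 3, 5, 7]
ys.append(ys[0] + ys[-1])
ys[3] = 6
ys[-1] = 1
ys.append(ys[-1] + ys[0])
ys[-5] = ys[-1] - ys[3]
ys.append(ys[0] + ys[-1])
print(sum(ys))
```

49

append ys[0]+ys[-1] = 8+7 = 15 → [8, 3, 5, 7, 15]
ys[3] = 6 → [8, 3, 5, 6, 15]
ys[-1] = 1 → [8, 3, 5, 6, 1]
append ys[-1]+ys[0] = 1+8 = 9 → [8, 3, 5, 6, 1, 9]
ys[-5] = ys[-1]-ys[3] = 9-6 = 3 → [8, 3, 5, 6, 1, 9]
append ys[0]+ys[-1] = 8+9 = 17 → [8, 3, 5, 6, 1, 9, 17]
sum = 49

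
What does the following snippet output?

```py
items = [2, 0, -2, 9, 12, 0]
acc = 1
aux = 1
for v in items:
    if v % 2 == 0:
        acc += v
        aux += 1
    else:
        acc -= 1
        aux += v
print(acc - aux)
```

v=2: even, acc = 1+2 = 3; aux=2
v=0: even, acc = 3+0 = 3; aux=3
v=-2: even, acc = 3+(-2) = 1; aux=4
v=9: not even, acc = 1-1 = 0; aux=13
v=12: even, acc = 0+12 = 12; aux=14
v=0: even, acc = 12+0 = 12; aux=15
acc-aux = 12-15 = -3

-3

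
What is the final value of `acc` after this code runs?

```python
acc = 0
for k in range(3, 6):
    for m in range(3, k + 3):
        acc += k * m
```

233

k=3,m=3: acc = 0+9 = 9
k=3,m=4: acc = 9+12 = 21
k=3,m=5: acc = 21+15 = 36
k=4,m=3: acc = 36+12 = 48
k=4,m=4: acc = 48+16 = 64
k=4,m=5: acc = 64+20 = 84
k=4,m=6: acc = 84+24 = 108
k=5,m=3: acc = 108+15 = 123
k=5,m=4: acc = 123+20 = 143
k=5,m=5: acc = 143+25 = 168
k=5,m=6: acc = 168+30 = 198
k=5,m=7: acc = 198+35 = 233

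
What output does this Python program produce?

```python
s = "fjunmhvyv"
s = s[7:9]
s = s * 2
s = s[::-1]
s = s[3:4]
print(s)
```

y

slice [7:9] → 'yv'
repeat ×2 → 'yvyv'
reverse → 'vyvy'
slice [3:4] → 'y'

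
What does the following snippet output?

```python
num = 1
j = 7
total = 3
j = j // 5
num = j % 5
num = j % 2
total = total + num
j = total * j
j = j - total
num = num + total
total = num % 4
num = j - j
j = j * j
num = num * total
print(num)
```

j = 7//5 = 1
num = 1%5 = 1
num = 1%2 = 1
total = 3+1 = 4
j = 4*1 = 4
j = 4-4 = 0
num = 1+4 = 5
total = 5%4 = 1
num = 0-0 = 0
j = 0*0 = 0
num = 0*1 = 0

0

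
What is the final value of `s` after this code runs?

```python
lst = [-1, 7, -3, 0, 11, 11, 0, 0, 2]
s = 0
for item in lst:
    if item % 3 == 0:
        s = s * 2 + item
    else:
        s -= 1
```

-65

item=-1: not %3==0, s = 0-1 = -1
item=7: not %3==0, s = (-1)-1 = -2
item=-3: %3==0, s = (-2)*2+(-3) = -7
item=0: %3==0, s = (-7)*2+0 = -14
item=11: not %3==0, s = (-14)-1 = -15
item=11: not %3==0, s = (-15)-1 = -16
item=0: %3==0, s = (-16)*2+0 = -32
item=0: %3==0, s = (-32)*2+0 = -64
item=2: not %3==0, s = (-64)-1 = -65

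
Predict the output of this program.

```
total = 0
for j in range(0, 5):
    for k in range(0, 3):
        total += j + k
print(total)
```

45

j=0,k=0: total = 0+0 = 0
j=0,k=1: total = 0+1 = 1
j=0,k=2: total = 1+2 = 3
j=1,k=0: total = 3+1 = 4
j=1,k=1: total = 4+2 = 6
j=1,k=2: total = 6+3 = 9
j=2,k=0: total = 9+2 = 11
j=2,k=1: total = 11+3 = 14
j=2,k=2: total = 14+4 = 18
j=3,k=0: total = 18+3 = 21
j=3,k=1: total = 21+4 = 25
j=3,k=2: total = 25+5 = 30
j=4,k=0: total = 30+4 = 34
j=4,k=1: total = 34+5 = 39
j=4,k=2: total = 39+6 = 45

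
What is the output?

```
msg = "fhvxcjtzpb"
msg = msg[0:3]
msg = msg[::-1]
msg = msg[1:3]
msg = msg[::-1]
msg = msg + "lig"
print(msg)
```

slice [0:3] → 'fhv'
reverse → 'vhf'
slice [1:3] → 'hf'
reverse → 'fh'
+ 'lig' → 'fhlig'

fhlig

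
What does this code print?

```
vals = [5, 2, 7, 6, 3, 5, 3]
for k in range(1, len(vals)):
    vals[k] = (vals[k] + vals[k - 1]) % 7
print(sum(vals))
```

16

k=1: vals[1] = (2+5)%7 = 0 → [5, 0, 7, 6, 3, 5, 3]
k=2: vals[2] = (7+0)%7 = 0 → [5, 0, 0, 6, 3, 5, 3]
k=3: vals[3] = (6+0)%7 = 6 → [5, 0, 0, 6, 3, 5, 3]
k=4: vals[4] = (3+6)%7 = 2 → [5, 0, 0, 6, 2, 5, 3]
k=5: vals[5] = (5+2)%7 = 0 → [5, 0, 0, 6, 2, 0, 3]
k=6: vals[6] = (3+0)%7 = 3 → [5, 0, 0, 6, 2, 0, 3]
sum = 16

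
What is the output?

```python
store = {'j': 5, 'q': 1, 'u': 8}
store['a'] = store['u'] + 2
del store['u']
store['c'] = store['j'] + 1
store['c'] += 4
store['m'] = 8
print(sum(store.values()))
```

34

store['a'] = store['u']+2 = 10 → {'j': 5, 'q': 1, 'u': 8, 'a': 10}
del 'u' → {'j': 5, 'q': 1, 'a': 10}
store['c'] = store['j']+1 = 6 → {'j': 5, 'q': 1, 'a': 10, 'c': 6}
store['c'] = 6+4 = 10 → {'j': 5, 'q': 1, 'a': 10, 'c': 10}
store['m'] = 8 → {'j': 5, 'q': 1, 'a': 10, 'c': 10, 'm': 8}
sum of values = 34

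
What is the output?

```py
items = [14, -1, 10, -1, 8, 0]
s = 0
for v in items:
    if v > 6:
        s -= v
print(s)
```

v=14: >6, s = 0-14 = -14
v=-1: not >6
v=10: >6, s = (-14)-10 = -24
v=-1: not >6
v=8: >6, s = (-24)-8 = -32
v=0: not >6

-32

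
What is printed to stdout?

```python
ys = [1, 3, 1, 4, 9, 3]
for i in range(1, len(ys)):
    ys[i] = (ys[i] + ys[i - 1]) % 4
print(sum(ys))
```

6

i=1: ys[1] = (3+1)%4 = 0 → [1, 0, 1, 4, 9, 3]
i=2: ys[2] = (1+0)%4 = 1 → [1, 0, 1, 4, 9, 3]
i=3: ys[3] = (4+1)%4 = 1 → [1, 0, 1, 1, 9, 3]
i=4: ys[4] = (9+1)%4 = 2 → [1, 0, 1, 1, 2, 3]
i=5: ys[5] = (3+2)%4 = 1 → [1, 0, 1, 1, 2, 1]
sum = 6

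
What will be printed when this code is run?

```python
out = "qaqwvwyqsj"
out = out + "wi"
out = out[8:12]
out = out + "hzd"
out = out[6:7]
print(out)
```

d

+ 'wi' → 'qaqwvwyqsjwi'
slice [8:12] → 'sjwi'
+ 'hzd' → 'sjwihzd'
slice [6:7] → 'd'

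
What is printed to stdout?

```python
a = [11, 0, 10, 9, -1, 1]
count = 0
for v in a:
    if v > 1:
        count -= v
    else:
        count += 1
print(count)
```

v=11: >1, count = 0-11 = -11
v=0: not >1, count = (-11)+1 = -10
v=10: >1, count = (-10)-10 = -20
v=9: >1, count = (-20)-9 = -29
v=-1: not >1, count = (-29)+1 = -28
v=1: not >1, count = (-28)+1 = -27

-27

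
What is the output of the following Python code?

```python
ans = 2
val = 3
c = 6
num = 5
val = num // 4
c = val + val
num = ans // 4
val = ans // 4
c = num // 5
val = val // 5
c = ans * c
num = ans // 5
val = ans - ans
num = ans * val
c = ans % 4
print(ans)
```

val = 5//4 = 1
c = 1+1 = 2
num = 2//4 = 0
val = 2//4 = 0
c = 0//5 = 0
val = 0//5 = 0
c = 2*0 = 0
num = 2//5 = 0
val = 2-2 = 0
num = 2*0 = 0
c = 2%4 = 2

2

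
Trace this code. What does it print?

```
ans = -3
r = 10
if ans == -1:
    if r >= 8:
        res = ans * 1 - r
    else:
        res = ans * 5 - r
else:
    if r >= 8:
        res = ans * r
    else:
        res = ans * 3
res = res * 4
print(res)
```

-120

ans=-3, r=10
ans == -1 is False; r >= 8 is True
→ res = ans * r = -30
res = (-30)*4 = -120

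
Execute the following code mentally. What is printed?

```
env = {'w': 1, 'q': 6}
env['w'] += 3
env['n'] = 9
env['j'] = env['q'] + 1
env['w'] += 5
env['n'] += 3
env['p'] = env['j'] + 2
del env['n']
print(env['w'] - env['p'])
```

0

env['w'] = 1+3 = 4 → {'w': 4, 'q': 6}
env['n'] = 9 → {'w': 4, 'q': 6, 'n': 9}
env['j'] = env['q']+1 = 7 → {'w': 4, 'q': 6, 'n': 9, 'j': 7}
env['w'] = 4+5 = 9 → {'w': 9, 'q': 6, 'n': 9, 'j': 7}
env['n'] = 9+3 = 12 → {'w': 9, 'q': 6, 'n': 12, 'j': 7}
env['p'] = env['j']+2 = 9 → {'w': 9, 'q': 6, 'n': 12, 'j': 7, 'p': 9}
del 'n' → {'w': 9, 'q': 6, 'j': 7, 'p': 9}
env['w']-env['p'] = 9-9 = 0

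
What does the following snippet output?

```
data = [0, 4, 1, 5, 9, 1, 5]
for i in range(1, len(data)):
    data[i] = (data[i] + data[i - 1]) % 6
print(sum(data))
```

i=1: data[1] = (4+0)%6 = 4 → [0, 4, 1, 5, 9, 1, 5]
i=2: data[2] = (1+4)%6 = 5 → [0, 4, 5, 5, 9, 1, 5]
i=3: data[3] = (5+5)%6 = 4 → [0, 4, 5, 4, 9, 1, 5]
i=4: data[4] = (9+4)%6 = 1 → [0, 4, 5, 4, 1, 1, 5]
i=5: data[5] = (1+1)%6 = 2 → [0, 4, 5, 4, 1, 2, 5]
i=6: data[6] = (5+2)%6 = 1 → [0, 4, 5, 4, 1, 2, 1]
sum = 17

17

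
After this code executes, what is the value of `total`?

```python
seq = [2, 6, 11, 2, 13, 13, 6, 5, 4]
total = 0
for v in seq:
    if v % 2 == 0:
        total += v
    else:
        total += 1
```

24

v=2: even, total = 0+2 = 2
v=6: even, total = 2+6 = 8
v=11: not even, total = 8+1 = 9
v=2: even, total = 9+2 = 11
v=13: not even, total = 11+1 = 12
v=13: not even, total = 12+1 = 13
v=6: even, total = 13+6 = 19
v=5: not even, total = 19+1 = 20
v=4: even, total = 20+4 = 24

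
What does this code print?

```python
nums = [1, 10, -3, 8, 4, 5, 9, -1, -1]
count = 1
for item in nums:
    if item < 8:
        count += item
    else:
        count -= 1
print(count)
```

item=1: <8, count = 1+1 = 2
item=10: not <8, count = 2-1 = 1
item=-3: <8, count = 1+(-3) = -2
item=8: not <8, count = (-2)-1 = -3
item=4: <8, count = (-3)+4 = 1
item=5: <8, count = 1+5 = 6
item=9: not <8, count = 6-1 = 5
item=-1: <8, count = 5+(-1) = 4
item=-1: <8, count = 4+(-1) = 3

3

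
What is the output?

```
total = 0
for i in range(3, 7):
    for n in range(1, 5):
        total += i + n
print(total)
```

112

i=3,n=1: total = 0+4 = 4
i=3,n=2: total = 4+5 = 9
i=3,n=3: total = 9+6 = 15
i=3,n=4: total = 15+7 = 22
i=4,n=1: total = 22+5 = 27
i=4,n=2: total = 27+6 = 33
i=4,n=3: total = 33+7 = 40
i=4,n=4: total = 40+8 = 48
i=5,n=1: total = 48+6 = 54
i=5,n=2: total = 54+7 = 61
i=5,n=3: total = 61+8 = 69
i=5,n=4: total = 69+9 = 78
i=6,n=1: total = 78+7 = 85
i=6,n=2: total = 85+8 = 93
i=6,n=3: total = 93+9 = 102
i=6,n=4: total = 102+10 = 112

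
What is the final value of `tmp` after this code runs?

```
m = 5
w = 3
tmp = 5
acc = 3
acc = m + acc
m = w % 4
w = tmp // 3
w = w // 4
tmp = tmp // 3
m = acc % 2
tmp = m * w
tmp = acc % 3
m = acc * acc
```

acc = 5+3 = 8
m = 3%4 = 3
w = 5//3 = 1
w = 1//4 = 0
tmp = 5//3 = 1
m = 8%2 = 0
tmp = 0*0 = 0
tmp = 8%3 = 2
m = 8*8 = 64

2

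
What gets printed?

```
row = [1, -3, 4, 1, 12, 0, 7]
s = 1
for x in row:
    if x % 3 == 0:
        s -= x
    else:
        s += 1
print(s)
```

-4

x=1: not %3==0, s = 1+1 = 2
x=-3: %3==0, s = 2-(-3) = 5
x=4: not %3==0, s = 5+1 = 6
x=1: not %3==0, s = 6+1 = 7
x=12: %3==0, s = 7-12 = -5
x=0: %3==0, s = (-5)-0 = -5
x=7: not %3==0, s = (-5)+1 = -4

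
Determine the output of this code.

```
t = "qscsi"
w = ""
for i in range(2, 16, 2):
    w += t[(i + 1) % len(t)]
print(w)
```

sqcissq

i=2: add t[3]='s' → 's'
i=4: add t[0]='q' → 'sq'
i=6: add t[2]='c' → 'sqc'
i=8: add t[4]='i' → 'sqci'
i=10: add t[1]='s' → 'sqcis'
i=12: add t[3]='s' → 'sqciss'
i=14: add t[0]='q' → 'sqcissq'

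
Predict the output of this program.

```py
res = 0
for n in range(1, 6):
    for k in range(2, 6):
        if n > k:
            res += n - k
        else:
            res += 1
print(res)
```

n=1,k=2: not 1>2, res = 0+1 = 1
n=1,k=3: not 1>3, res = 1+1 = 2
n=1,k=4: not 1>4, res = 2+1 = 3
n=1,k=5: not 1>5, res = 3+1 = 4
n=2,k=2: not 2>2, res = 4+1 = 5
n=2,k=3: not 2>3, res = 5+1 = 6
n=2,k=4: not 2>4, res = 6+1 = 7
n=2,k=5: not 2>5, res = 7+1 = 8
n=3,k=2: 3>2, res = 8+1 = 9
n=3,k=3: not 3>3, res = 9+1 = 10
n=3,k=4: not 3>4, res = 10+1 = 11
n=3,k=5: not 3>5, res = 11+1 = 12
n=4,k=2: 4>2, res = 12+2 = 14
n=4,k=3: 4>3, res = 14+1 = 15
n=4,k=4: not 4>4, res = 15+1 = 16
n=4,k=5: not 4>5, res = 16+1 = 17
n=5,k=2: 5>2, res = 17+3 = 20
n=5,k=3: 5>3, res = 20+2 = 22
n=5,k=4: 5>4, res = 22+1 = 23
n=5,k=5: not 5>5, res = 23+1 = 24

24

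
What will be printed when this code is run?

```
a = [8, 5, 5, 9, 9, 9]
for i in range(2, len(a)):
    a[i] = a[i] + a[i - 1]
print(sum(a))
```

107

i=2: a[2] = 5+5 = 10 → [8, 5, 10, 9, 9, 9]
i=3: a[3] = 9+10 = 19 → [8, 5, 10, 19, 9, 9]
i=4: a[4] = 9+19 = 28 → [8, 5, 10, 19, 28, 9]
i=5: a[5] = 9+28 = 37 → [8, 5, 10, 19, 28, 37]
sum = 107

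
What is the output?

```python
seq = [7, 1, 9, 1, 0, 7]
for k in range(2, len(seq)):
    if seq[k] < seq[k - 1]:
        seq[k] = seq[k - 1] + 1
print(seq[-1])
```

k=2: 9>=1, unchanged → [7, 1, 9, 1, 0, 7]
k=3: 1<9, seq[3] = 9+1 = 10 → [7, 1, 9, 10, 0, 7]
k=4: 0<10, seq[4] = 10+1 = 11 → [7, 1, 9, 10, 11, 7]
k=5: 7<11, seq[5] = 11+1 = 12 → [7, 1, 9, 10, 11, 12]

12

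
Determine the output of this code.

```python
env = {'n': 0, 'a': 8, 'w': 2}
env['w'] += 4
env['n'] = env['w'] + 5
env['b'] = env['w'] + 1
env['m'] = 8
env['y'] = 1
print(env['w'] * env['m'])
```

env['w'] = 2+4 = 6 → {'n': 0, 'a': 8, 'w': 6}
env['n'] = env['w']+5 = 11 → {'n': 11, 'a': 8, 'w': 6}
env['b'] = env['w']+1 = 7 → {'n': 11, 'a': 8, 'w': 6, 'b': 7}
env['m'] = 8 → {'n': 11, 'a': 8, 'w': 6, 'b': 7, 'm': 8}
env['y'] = 1 → {'n': 11, 'a': 8, 'w': 6, 'b': 7, 'm': 8, 'y': 1}
env['w']*env['m'] = 6*8 = 48

48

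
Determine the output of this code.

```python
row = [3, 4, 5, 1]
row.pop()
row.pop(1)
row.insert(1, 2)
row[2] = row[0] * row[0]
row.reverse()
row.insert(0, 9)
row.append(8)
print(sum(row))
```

31

pop() removes 1 → [3, 4, 5]
pop(1) removes 4 → [3, 5]
insert 2 at 1 → [3, 2, 5]
row[2] = row[0]*row[0] = 3*3 = 9 → [3, 2, 9]
reverse → [9, 2, 3]
insert 9 at 0 → [9, 9, 2, 3]
append 8 → [9, 9, 2, 3, 8]
sum = 31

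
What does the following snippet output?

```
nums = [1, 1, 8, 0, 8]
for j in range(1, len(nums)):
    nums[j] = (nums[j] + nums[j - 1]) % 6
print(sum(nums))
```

11

j=1: nums[1] = (1+1)%6 = 2 → [1, 2, 8, 0, 8]
j=2: nums[2] = (8+2)%6 = 4 → [1, 2, 4, 0, 8]
j=3: nums[3] = (0+4)%6 = 4 → [1, 2, 4, 4, 8]
j=4: nums[4] = (8+4)%6 = 0 → [1, 2, 4, 4, 0]
sum = 11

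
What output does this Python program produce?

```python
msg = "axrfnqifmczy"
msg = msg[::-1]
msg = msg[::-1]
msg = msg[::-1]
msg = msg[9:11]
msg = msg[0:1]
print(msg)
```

reverse → 'yzcmfiqnfrxa'
reverse → 'axrfnqifmczy'
reverse → 'yzcmfiqnfrxa'
slice [9:11] → 'rx'
slice [0:1] → 'r'

r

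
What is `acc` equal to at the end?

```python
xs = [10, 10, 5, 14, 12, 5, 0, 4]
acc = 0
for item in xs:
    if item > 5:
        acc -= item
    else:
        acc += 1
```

-42

item=10: >5, acc = 0-10 = -10
item=10: >5, acc = (-10)-10 = -20
item=5: not >5, acc = (-20)+1 = -19
item=14: >5, acc = (-19)-14 = -33
item=12: >5, acc = (-33)-12 = -45
item=5: not >5, acc = (-45)+1 = -44
item=0: not >5, acc = (-44)+1 = -43
item=4: not >5, acc = (-43)+1 = -42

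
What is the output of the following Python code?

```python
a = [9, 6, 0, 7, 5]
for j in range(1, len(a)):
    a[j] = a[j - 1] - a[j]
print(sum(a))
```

2

j=1: a[1] = 9-6 = 3 → [9, 3, 0, 7, 5]
j=2: a[2] = 3-0 = 3 → [9, 3, 3, 7, 5]
j=3: a[3] = 3-7 = -4 → [9, 3, 3, -4, 5]
j=4: a[4] = (-4)-5 = -9 → [9, 3, 3, -4, -9]
sum = 2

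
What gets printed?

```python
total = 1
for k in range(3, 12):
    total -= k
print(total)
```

k=3: total = 1-3 = -2
k=4: total = (-2)-4 = -6
k=5: total = (-6)-5 = -11
k=6: total = (-11)-6 = -17
k=7: total = (-17)-7 = -24
k=8: total = (-24)-8 = -32
k=9: total = (-32)-9 = -41
k=10: total = (-41)-10 = -51
k=11: total = (-51)-11 = -62

-62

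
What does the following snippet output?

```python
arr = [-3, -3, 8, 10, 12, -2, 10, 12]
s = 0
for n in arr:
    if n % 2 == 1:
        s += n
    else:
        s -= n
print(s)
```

n=-3: odd, s = 0+(-3) = -3
n=-3: odd, s = (-3)+(-3) = -6
n=8: not odd, s = (-6)-8 = -14
n=10: not odd, s = (-14)-10 = -24
n=12: not odd, s = (-24)-12 = -36
n=-2: not odd, s = (-36)-(-2) = -34
n=10: not odd, s = (-34)-10 = -44
n=12: not odd, s = (-44)-12 = -56

-56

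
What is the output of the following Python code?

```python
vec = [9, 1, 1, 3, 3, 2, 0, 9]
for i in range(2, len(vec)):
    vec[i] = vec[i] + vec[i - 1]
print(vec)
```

[9, 1, 2, 5, 8, 10, 10, 19]

i=2: vec[2] = 1+1 = 2 → [9, 1, 2, 3, 3, 2, 0, 9]
i=3: vec[3] = 3+2 = 5 → [9, 1, 2, 5, 3, 2, 0, 9]
i=4: vec[4] = 3+5 = 8 → [9, 1, 2, 5, 8, 2, 0, 9]
i=5: vec[5] = 2+8 = 10 → [9, 1, 2, 5, 8, 10, 0, 9]
i=6: vec[6] = 0+10 = 10 → [9, 1, 2, 5, 8, 10, 10, 9]
i=7: vec[7] = 9+10 = 19 → [9, 1, 2, 5, 8, 10, 10, 19]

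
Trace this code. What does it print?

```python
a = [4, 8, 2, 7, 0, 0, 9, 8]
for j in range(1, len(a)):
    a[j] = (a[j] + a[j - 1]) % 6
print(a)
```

j=1: a[1] = (8+4)%6 = 0 → [4, 0, 2, 7, 0, 0, 9, 8]
j=2: a[2] = (2+0)%6 = 2 → [4, 0, 2, 7, 0, 0, 9, 8]
j=3: a[3] = (7+2)%6 = 3 → [4, 0, 2, 3, 0, 0, 9, 8]
j=4: a[4] = (0+3)%6 = 3 → [4, 0, 2, 3, 3, 0, 9, 8]
j=5: a[5] = (0+3)%6 = 3 → [4, 0, 2, 3, 3, 3, 9, 8]
j=6: a[6] = (9+3)%6 = 0 → [4, 0, 2, 3, 3, 3, 0, 8]
j=7: a[7] = (8+0)%6 = 2 → [4, 0, 2, 3, 3, 3, 0, 2]

[4, 0, 2, 3, 3, 3, 0, 2]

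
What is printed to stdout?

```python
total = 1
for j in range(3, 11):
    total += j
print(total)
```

j=3: total = 1+3 = 4
j=4: total = 4+4 = 8
j=5: total = 8+5 = 13
j=6: total = 13+6 = 19
j=7: total = 19+7 = 26
j=8: total = 26+8 = 34
j=9: total = 34+9 = 43
j=10: total = 43+10 = 53

53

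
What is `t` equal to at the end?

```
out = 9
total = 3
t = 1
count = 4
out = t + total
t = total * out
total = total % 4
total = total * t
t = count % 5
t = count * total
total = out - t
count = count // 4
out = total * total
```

144

out = 1+3 = 4
t = 3*4 = 12
total = 3%4 = 3
total = 3*12 = 36
t = 4%5 = 4
t = 4*36 = 144
total = 4-144 = -140
count = 4//4 = 1
out = (-140)*(-140) = 19600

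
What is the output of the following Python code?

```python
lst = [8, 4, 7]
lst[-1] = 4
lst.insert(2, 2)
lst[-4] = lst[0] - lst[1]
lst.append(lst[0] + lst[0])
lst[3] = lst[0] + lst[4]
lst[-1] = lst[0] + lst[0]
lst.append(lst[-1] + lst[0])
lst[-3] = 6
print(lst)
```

lst[-1] = 4 → [8, 4, 4]
insert 2 at 2 → [8, 4, 2, 4]
lst[-4] = lst[0]-lst[1] = 8-4 = 4 → [4, 4, 2, 4]
append lst[0]+lst[0] = 4+4 = 8 → [4, 4, 2, 4, 8]
lst[3] = lst[0]+lst[4] = 4+8 = 12 → [4, 4, 2, 12, 8]
lst[-1] = lst[0]+lst[0] = 4+4 = 8 → [4, 4, 2, 12, 8]
append lst[-1]+lst[0] = 8+4 = 12 → [4, 4, 2, 12, 8, 12]
lst[-3] = 6 → [4, 4, 2, 6, 8, 12]

[4, 4, 2, 6, 8, 12]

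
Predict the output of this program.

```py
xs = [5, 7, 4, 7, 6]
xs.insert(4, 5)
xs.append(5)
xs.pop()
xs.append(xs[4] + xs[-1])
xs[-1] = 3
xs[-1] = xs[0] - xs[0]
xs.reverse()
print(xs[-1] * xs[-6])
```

30

insert 5 at 4 → [5, 7, 4, 7, 5, 6]
append 5 → [5, 7, 4, 7, 5, 6, 5]
pop() removes 5 → [5, 7, 4, 7, 5, 6]
append xs[4]+xs[-1] = 5+6 = 11 → [5, 7, 4, 7, 5, 6, 11]
xs[-1] = 3 → [5, 7, 4, 7, 5, 6, 3]
xs[-1] = xs[0]-xs[0] = 5-5 = 0 → [5, 7, 4, 7, 5, 6, 0]
reverse → [0, 6, 5, 7, 4, 7, 5]
xs[-1]*xs[-6] = 5*6 = 30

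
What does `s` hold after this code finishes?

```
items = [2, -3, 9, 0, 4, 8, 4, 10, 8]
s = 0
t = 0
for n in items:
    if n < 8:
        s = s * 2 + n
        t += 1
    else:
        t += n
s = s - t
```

n=2: <8, s = 0*2+2 = 2; t=1
n=-3: <8, s = 2*2+(-3) = 1; t=2
n=9: not <8; t=11
n=0: <8, s = 1*2+0 = 2; t=12
n=4: <8, s = 2*2+4 = 8; t=13
n=8: not <8; t=21
n=4: <8, s = 8*2+4 = 20; t=22
n=10: not <8; t=32
n=8: not <8; t=40
s-t = 20-40 = -20

-20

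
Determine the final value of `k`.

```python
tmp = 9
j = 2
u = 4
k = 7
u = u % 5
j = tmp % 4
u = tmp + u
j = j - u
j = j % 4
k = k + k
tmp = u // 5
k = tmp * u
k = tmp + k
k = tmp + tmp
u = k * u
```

u = 4%5 = 4
j = 9%4 = 1
u = 9+4 = 13
j = 1-13 = -12
j = (-12)%4 = 0
k = 7+7 = 14
tmp = 13//5 = 2
k = 2*13 = 26
k = 2+26 = 28
k = 2+2 = 4
u = 4*13 = 52

4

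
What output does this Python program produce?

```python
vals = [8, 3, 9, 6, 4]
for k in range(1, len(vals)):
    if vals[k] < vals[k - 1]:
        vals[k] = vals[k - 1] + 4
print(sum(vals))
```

k=1: 3<8, vals[1] = 8+4 = 12 → [8, 12, 9, 6, 4]
k=2: 9<12, vals[2] = 12+4 = 16 → [8, 12, 16, 6, 4]
k=3: 6<16, vals[3] = 16+4 = 20 → [8, 12, 16, 20, 4]
k=4: 4<20, vals[4] = 20+4 = 24 → [8, 12, 16, 20, 24]
sum = 80

80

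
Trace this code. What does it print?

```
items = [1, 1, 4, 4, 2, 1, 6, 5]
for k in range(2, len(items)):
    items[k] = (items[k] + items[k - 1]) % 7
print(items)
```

[1, 1, 5, 2, 4, 5, 4, 2]

k=2: items[2] = (4+1)%7 = 5 → [1, 1, 5, 4, 2, 1, 6, 5]
k=3: items[3] = (4+5)%7 = 2 → [1, 1, 5, 2, 2, 1, 6, 5]
k=4: items[4] = (2+2)%7 = 4 → [1, 1, 5, 2, 4, 1, 6, 5]
k=5: items[5] = (1+4)%7 = 5 → [1, 1, 5, 2, 4, 5, 6, 5]
k=6: items[6] = (6+5)%7 = 4 → [1, 1, 5, 2, 4, 5, 4, 5]
k=7: items[7] = (5+4)%7 = 2 → [1, 1, 5, 2, 4, 5, 4, 2]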